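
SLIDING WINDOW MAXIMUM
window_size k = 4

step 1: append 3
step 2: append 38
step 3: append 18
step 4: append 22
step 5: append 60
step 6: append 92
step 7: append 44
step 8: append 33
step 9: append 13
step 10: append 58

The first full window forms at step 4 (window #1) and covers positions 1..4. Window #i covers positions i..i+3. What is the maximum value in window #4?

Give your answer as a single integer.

step 1: append 3 -> window=[3] (not full yet)
step 2: append 38 -> window=[3, 38] (not full yet)
step 3: append 18 -> window=[3, 38, 18] (not full yet)
step 4: append 22 -> window=[3, 38, 18, 22] -> max=38
step 5: append 60 -> window=[38, 18, 22, 60] -> max=60
step 6: append 92 -> window=[18, 22, 60, 92] -> max=92
step 7: append 44 -> window=[22, 60, 92, 44] -> max=92
Window #4 max = 92

Answer: 92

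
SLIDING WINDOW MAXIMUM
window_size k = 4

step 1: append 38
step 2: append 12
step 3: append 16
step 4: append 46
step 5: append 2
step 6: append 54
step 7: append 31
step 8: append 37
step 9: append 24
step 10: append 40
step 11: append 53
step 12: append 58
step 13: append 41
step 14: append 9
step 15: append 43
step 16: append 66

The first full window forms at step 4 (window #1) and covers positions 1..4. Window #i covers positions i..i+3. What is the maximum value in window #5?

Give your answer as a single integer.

Answer: 54

Derivation:
step 1: append 38 -> window=[38] (not full yet)
step 2: append 12 -> window=[38, 12] (not full yet)
step 3: append 16 -> window=[38, 12, 16] (not full yet)
step 4: append 46 -> window=[38, 12, 16, 46] -> max=46
step 5: append 2 -> window=[12, 16, 46, 2] -> max=46
step 6: append 54 -> window=[16, 46, 2, 54] -> max=54
step 7: append 31 -> window=[46, 2, 54, 31] -> max=54
step 8: append 37 -> window=[2, 54, 31, 37] -> max=54
Window #5 max = 54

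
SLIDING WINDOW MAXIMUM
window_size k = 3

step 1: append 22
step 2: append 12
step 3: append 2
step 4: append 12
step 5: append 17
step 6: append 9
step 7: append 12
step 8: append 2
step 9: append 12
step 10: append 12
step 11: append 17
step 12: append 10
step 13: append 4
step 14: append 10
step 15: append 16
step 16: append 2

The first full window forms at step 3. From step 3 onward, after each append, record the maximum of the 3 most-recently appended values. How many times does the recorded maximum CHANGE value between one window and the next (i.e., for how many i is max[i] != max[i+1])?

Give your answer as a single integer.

step 1: append 22 -> window=[22] (not full yet)
step 2: append 12 -> window=[22, 12] (not full yet)
step 3: append 2 -> window=[22, 12, 2] -> max=22
step 4: append 12 -> window=[12, 2, 12] -> max=12
step 5: append 17 -> window=[2, 12, 17] -> max=17
step 6: append 9 -> window=[12, 17, 9] -> max=17
step 7: append 12 -> window=[17, 9, 12] -> max=17
step 8: append 2 -> window=[9, 12, 2] -> max=12
step 9: append 12 -> window=[12, 2, 12] -> max=12
step 10: append 12 -> window=[2, 12, 12] -> max=12
step 11: append 17 -> window=[12, 12, 17] -> max=17
step 12: append 10 -> window=[12, 17, 10] -> max=17
step 13: append 4 -> window=[17, 10, 4] -> max=17
step 14: append 10 -> window=[10, 4, 10] -> max=10
step 15: append 16 -> window=[4, 10, 16] -> max=16
step 16: append 2 -> window=[10, 16, 2] -> max=16
Recorded maximums: 22 12 17 17 17 12 12 12 17 17 17 10 16 16
Changes between consecutive maximums: 6

Answer: 6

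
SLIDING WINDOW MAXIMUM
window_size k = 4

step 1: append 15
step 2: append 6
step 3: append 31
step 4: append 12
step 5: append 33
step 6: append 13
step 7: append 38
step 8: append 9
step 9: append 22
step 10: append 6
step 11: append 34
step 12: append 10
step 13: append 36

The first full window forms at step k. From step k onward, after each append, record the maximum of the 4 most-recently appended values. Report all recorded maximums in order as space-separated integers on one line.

Answer: 31 33 33 38 38 38 38 34 34 36

Derivation:
step 1: append 15 -> window=[15] (not full yet)
step 2: append 6 -> window=[15, 6] (not full yet)
step 3: append 31 -> window=[15, 6, 31] (not full yet)
step 4: append 12 -> window=[15, 6, 31, 12] -> max=31
step 5: append 33 -> window=[6, 31, 12, 33] -> max=33
step 6: append 13 -> window=[31, 12, 33, 13] -> max=33
step 7: append 38 -> window=[12, 33, 13, 38] -> max=38
step 8: append 9 -> window=[33, 13, 38, 9] -> max=38
step 9: append 22 -> window=[13, 38, 9, 22] -> max=38
step 10: append 6 -> window=[38, 9, 22, 6] -> max=38
step 11: append 34 -> window=[9, 22, 6, 34] -> max=34
step 12: append 10 -> window=[22, 6, 34, 10] -> max=34
step 13: append 36 -> window=[6, 34, 10, 36] -> max=36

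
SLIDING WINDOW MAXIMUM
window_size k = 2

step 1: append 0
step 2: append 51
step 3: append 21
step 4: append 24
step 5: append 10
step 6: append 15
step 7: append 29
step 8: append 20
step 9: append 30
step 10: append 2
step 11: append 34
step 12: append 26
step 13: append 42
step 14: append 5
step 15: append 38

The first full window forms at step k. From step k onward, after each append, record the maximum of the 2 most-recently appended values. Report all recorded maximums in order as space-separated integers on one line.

Answer: 51 51 24 24 15 29 29 30 30 34 34 42 42 38

Derivation:
step 1: append 0 -> window=[0] (not full yet)
step 2: append 51 -> window=[0, 51] -> max=51
step 3: append 21 -> window=[51, 21] -> max=51
step 4: append 24 -> window=[21, 24] -> max=24
step 5: append 10 -> window=[24, 10] -> max=24
step 6: append 15 -> window=[10, 15] -> max=15
step 7: append 29 -> window=[15, 29] -> max=29
step 8: append 20 -> window=[29, 20] -> max=29
step 9: append 30 -> window=[20, 30] -> max=30
step 10: append 2 -> window=[30, 2] -> max=30
step 11: append 34 -> window=[2, 34] -> max=34
step 12: append 26 -> window=[34, 26] -> max=34
step 13: append 42 -> window=[26, 42] -> max=42
step 14: append 5 -> window=[42, 5] -> max=42
step 15: append 38 -> window=[5, 38] -> max=38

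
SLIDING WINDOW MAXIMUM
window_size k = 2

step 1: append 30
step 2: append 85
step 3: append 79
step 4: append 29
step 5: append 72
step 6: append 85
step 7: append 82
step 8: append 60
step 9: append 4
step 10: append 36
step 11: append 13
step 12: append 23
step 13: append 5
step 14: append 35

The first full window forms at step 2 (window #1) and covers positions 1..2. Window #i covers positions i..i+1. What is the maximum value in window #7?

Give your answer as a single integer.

step 1: append 30 -> window=[30] (not full yet)
step 2: append 85 -> window=[30, 85] -> max=85
step 3: append 79 -> window=[85, 79] -> max=85
step 4: append 29 -> window=[79, 29] -> max=79
step 5: append 72 -> window=[29, 72] -> max=72
step 6: append 85 -> window=[72, 85] -> max=85
step 7: append 82 -> window=[85, 82] -> max=85
step 8: append 60 -> window=[82, 60] -> max=82
Window #7 max = 82

Answer: 82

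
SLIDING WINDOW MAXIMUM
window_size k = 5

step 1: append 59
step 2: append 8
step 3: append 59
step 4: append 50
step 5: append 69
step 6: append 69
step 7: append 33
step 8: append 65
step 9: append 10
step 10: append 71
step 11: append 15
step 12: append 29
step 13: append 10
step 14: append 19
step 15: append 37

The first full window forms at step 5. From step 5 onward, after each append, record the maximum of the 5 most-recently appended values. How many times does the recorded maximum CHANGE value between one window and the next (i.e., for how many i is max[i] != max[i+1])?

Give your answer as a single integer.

Answer: 2

Derivation:
step 1: append 59 -> window=[59] (not full yet)
step 2: append 8 -> window=[59, 8] (not full yet)
step 3: append 59 -> window=[59, 8, 59] (not full yet)
step 4: append 50 -> window=[59, 8, 59, 50] (not full yet)
step 5: append 69 -> window=[59, 8, 59, 50, 69] -> max=69
step 6: append 69 -> window=[8, 59, 50, 69, 69] -> max=69
step 7: append 33 -> window=[59, 50, 69, 69, 33] -> max=69
step 8: append 65 -> window=[50, 69, 69, 33, 65] -> max=69
step 9: append 10 -> window=[69, 69, 33, 65, 10] -> max=69
step 10: append 71 -> window=[69, 33, 65, 10, 71] -> max=71
step 11: append 15 -> window=[33, 65, 10, 71, 15] -> max=71
step 12: append 29 -> window=[65, 10, 71, 15, 29] -> max=71
step 13: append 10 -> window=[10, 71, 15, 29, 10] -> max=71
step 14: append 19 -> window=[71, 15, 29, 10, 19] -> max=71
step 15: append 37 -> window=[15, 29, 10, 19, 37] -> max=37
Recorded maximums: 69 69 69 69 69 71 71 71 71 71 37
Changes between consecutive maximums: 2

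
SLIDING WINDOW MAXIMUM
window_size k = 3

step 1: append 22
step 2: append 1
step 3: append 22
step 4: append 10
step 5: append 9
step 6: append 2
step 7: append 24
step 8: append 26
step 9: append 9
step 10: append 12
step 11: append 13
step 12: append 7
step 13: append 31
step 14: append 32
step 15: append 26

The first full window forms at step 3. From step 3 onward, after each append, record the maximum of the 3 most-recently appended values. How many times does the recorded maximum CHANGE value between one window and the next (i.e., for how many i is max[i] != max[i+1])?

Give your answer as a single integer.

Answer: 6

Derivation:
step 1: append 22 -> window=[22] (not full yet)
step 2: append 1 -> window=[22, 1] (not full yet)
step 3: append 22 -> window=[22, 1, 22] -> max=22
step 4: append 10 -> window=[1, 22, 10] -> max=22
step 5: append 9 -> window=[22, 10, 9] -> max=22
step 6: append 2 -> window=[10, 9, 2] -> max=10
step 7: append 24 -> window=[9, 2, 24] -> max=24
step 8: append 26 -> window=[2, 24, 26] -> max=26
step 9: append 9 -> window=[24, 26, 9] -> max=26
step 10: append 12 -> window=[26, 9, 12] -> max=26
step 11: append 13 -> window=[9, 12, 13] -> max=13
step 12: append 7 -> window=[12, 13, 7] -> max=13
step 13: append 31 -> window=[13, 7, 31] -> max=31
step 14: append 32 -> window=[7, 31, 32] -> max=32
step 15: append 26 -> window=[31, 32, 26] -> max=32
Recorded maximums: 22 22 22 10 24 26 26 26 13 13 31 32 32
Changes between consecutive maximums: 6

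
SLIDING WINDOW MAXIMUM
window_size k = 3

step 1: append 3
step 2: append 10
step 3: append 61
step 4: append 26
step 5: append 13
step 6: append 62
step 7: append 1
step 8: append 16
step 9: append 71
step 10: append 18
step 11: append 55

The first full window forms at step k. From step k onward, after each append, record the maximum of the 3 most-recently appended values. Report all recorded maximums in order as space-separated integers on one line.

step 1: append 3 -> window=[3] (not full yet)
step 2: append 10 -> window=[3, 10] (not full yet)
step 3: append 61 -> window=[3, 10, 61] -> max=61
step 4: append 26 -> window=[10, 61, 26] -> max=61
step 5: append 13 -> window=[61, 26, 13] -> max=61
step 6: append 62 -> window=[26, 13, 62] -> max=62
step 7: append 1 -> window=[13, 62, 1] -> max=62
step 8: append 16 -> window=[62, 1, 16] -> max=62
step 9: append 71 -> window=[1, 16, 71] -> max=71
step 10: append 18 -> window=[16, 71, 18] -> max=71
step 11: append 55 -> window=[71, 18, 55] -> max=71

Answer: 61 61 61 62 62 62 71 71 71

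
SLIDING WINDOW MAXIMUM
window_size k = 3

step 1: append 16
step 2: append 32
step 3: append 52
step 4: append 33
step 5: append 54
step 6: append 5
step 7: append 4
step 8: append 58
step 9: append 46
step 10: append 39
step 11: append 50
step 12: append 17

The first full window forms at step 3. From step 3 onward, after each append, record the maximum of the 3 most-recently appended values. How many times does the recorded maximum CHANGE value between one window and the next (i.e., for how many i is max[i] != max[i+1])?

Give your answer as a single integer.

step 1: append 16 -> window=[16] (not full yet)
step 2: append 32 -> window=[16, 32] (not full yet)
step 3: append 52 -> window=[16, 32, 52] -> max=52
step 4: append 33 -> window=[32, 52, 33] -> max=52
step 5: append 54 -> window=[52, 33, 54] -> max=54
step 6: append 5 -> window=[33, 54, 5] -> max=54
step 7: append 4 -> window=[54, 5, 4] -> max=54
step 8: append 58 -> window=[5, 4, 58] -> max=58
step 9: append 46 -> window=[4, 58, 46] -> max=58
step 10: append 39 -> window=[58, 46, 39] -> max=58
step 11: append 50 -> window=[46, 39, 50] -> max=50
step 12: append 17 -> window=[39, 50, 17] -> max=50
Recorded maximums: 52 52 54 54 54 58 58 58 50 50
Changes between consecutive maximums: 3

Answer: 3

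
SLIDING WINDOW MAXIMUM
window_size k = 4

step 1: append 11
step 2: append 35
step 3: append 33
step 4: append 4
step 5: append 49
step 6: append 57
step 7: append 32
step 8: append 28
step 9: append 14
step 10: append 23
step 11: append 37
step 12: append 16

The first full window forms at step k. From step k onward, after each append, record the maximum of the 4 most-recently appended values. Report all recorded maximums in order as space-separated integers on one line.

Answer: 35 49 57 57 57 57 32 37 37

Derivation:
step 1: append 11 -> window=[11] (not full yet)
step 2: append 35 -> window=[11, 35] (not full yet)
step 3: append 33 -> window=[11, 35, 33] (not full yet)
step 4: append 4 -> window=[11, 35, 33, 4] -> max=35
step 5: append 49 -> window=[35, 33, 4, 49] -> max=49
step 6: append 57 -> window=[33, 4, 49, 57] -> max=57
step 7: append 32 -> window=[4, 49, 57, 32] -> max=57
step 8: append 28 -> window=[49, 57, 32, 28] -> max=57
step 9: append 14 -> window=[57, 32, 28, 14] -> max=57
step 10: append 23 -> window=[32, 28, 14, 23] -> max=32
step 11: append 37 -> window=[28, 14, 23, 37] -> max=37
step 12: append 16 -> window=[14, 23, 37, 16] -> max=37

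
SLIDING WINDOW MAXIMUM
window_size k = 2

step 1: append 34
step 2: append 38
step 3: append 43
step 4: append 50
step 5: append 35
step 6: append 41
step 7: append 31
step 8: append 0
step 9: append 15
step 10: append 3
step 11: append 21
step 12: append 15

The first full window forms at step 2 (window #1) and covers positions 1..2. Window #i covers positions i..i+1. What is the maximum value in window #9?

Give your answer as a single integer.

step 1: append 34 -> window=[34] (not full yet)
step 2: append 38 -> window=[34, 38] -> max=38
step 3: append 43 -> window=[38, 43] -> max=43
step 4: append 50 -> window=[43, 50] -> max=50
step 5: append 35 -> window=[50, 35] -> max=50
step 6: append 41 -> window=[35, 41] -> max=41
step 7: append 31 -> window=[41, 31] -> max=41
step 8: append 0 -> window=[31, 0] -> max=31
step 9: append 15 -> window=[0, 15] -> max=15
step 10: append 3 -> window=[15, 3] -> max=15
Window #9 max = 15

Answer: 15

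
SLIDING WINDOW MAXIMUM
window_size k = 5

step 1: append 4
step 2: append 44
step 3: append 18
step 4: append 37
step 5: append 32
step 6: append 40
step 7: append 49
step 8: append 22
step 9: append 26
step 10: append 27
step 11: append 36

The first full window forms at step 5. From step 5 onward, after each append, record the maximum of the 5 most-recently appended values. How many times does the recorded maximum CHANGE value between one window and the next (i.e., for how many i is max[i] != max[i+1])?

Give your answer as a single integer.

step 1: append 4 -> window=[4] (not full yet)
step 2: append 44 -> window=[4, 44] (not full yet)
step 3: append 18 -> window=[4, 44, 18] (not full yet)
step 4: append 37 -> window=[4, 44, 18, 37] (not full yet)
step 5: append 32 -> window=[4, 44, 18, 37, 32] -> max=44
step 6: append 40 -> window=[44, 18, 37, 32, 40] -> max=44
step 7: append 49 -> window=[18, 37, 32, 40, 49] -> max=49
step 8: append 22 -> window=[37, 32, 40, 49, 22] -> max=49
step 9: append 26 -> window=[32, 40, 49, 22, 26] -> max=49
step 10: append 27 -> window=[40, 49, 22, 26, 27] -> max=49
step 11: append 36 -> window=[49, 22, 26, 27, 36] -> max=49
Recorded maximums: 44 44 49 49 49 49 49
Changes between consecutive maximums: 1

Answer: 1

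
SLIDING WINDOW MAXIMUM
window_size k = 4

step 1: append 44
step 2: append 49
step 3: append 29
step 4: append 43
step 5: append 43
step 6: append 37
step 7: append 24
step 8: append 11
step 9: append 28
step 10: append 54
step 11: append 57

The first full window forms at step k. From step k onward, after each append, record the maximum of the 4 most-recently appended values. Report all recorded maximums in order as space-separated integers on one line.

step 1: append 44 -> window=[44] (not full yet)
step 2: append 49 -> window=[44, 49] (not full yet)
step 3: append 29 -> window=[44, 49, 29] (not full yet)
step 4: append 43 -> window=[44, 49, 29, 43] -> max=49
step 5: append 43 -> window=[49, 29, 43, 43] -> max=49
step 6: append 37 -> window=[29, 43, 43, 37] -> max=43
step 7: append 24 -> window=[43, 43, 37, 24] -> max=43
step 8: append 11 -> window=[43, 37, 24, 11] -> max=43
step 9: append 28 -> window=[37, 24, 11, 28] -> max=37
step 10: append 54 -> window=[24, 11, 28, 54] -> max=54
step 11: append 57 -> window=[11, 28, 54, 57] -> max=57

Answer: 49 49 43 43 43 37 54 57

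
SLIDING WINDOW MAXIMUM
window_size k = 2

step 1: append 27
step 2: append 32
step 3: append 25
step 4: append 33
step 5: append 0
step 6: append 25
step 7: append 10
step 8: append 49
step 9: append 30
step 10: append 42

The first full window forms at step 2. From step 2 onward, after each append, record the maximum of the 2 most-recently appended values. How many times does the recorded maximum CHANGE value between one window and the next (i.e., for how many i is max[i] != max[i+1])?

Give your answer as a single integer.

step 1: append 27 -> window=[27] (not full yet)
step 2: append 32 -> window=[27, 32] -> max=32
step 3: append 25 -> window=[32, 25] -> max=32
step 4: append 33 -> window=[25, 33] -> max=33
step 5: append 0 -> window=[33, 0] -> max=33
step 6: append 25 -> window=[0, 25] -> max=25
step 7: append 10 -> window=[25, 10] -> max=25
step 8: append 49 -> window=[10, 49] -> max=49
step 9: append 30 -> window=[49, 30] -> max=49
step 10: append 42 -> window=[30, 42] -> max=42
Recorded maximums: 32 32 33 33 25 25 49 49 42
Changes between consecutive maximums: 4

Answer: 4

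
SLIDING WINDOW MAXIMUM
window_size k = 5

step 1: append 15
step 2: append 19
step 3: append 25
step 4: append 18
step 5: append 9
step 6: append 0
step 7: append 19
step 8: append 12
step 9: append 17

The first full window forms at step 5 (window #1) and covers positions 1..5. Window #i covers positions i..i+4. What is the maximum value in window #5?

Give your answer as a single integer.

Answer: 19

Derivation:
step 1: append 15 -> window=[15] (not full yet)
step 2: append 19 -> window=[15, 19] (not full yet)
step 3: append 25 -> window=[15, 19, 25] (not full yet)
step 4: append 18 -> window=[15, 19, 25, 18] (not full yet)
step 5: append 9 -> window=[15, 19, 25, 18, 9] -> max=25
step 6: append 0 -> window=[19, 25, 18, 9, 0] -> max=25
step 7: append 19 -> window=[25, 18, 9, 0, 19] -> max=25
step 8: append 12 -> window=[18, 9, 0, 19, 12] -> max=19
step 9: append 17 -> window=[9, 0, 19, 12, 17] -> max=19
Window #5 max = 19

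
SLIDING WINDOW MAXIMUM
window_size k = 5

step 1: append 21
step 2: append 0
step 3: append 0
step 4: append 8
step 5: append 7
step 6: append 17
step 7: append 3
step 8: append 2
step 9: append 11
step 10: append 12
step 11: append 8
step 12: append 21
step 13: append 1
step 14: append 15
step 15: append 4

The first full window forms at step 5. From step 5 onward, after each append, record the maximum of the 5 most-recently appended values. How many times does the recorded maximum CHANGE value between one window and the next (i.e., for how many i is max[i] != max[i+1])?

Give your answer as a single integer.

step 1: append 21 -> window=[21] (not full yet)
step 2: append 0 -> window=[21, 0] (not full yet)
step 3: append 0 -> window=[21, 0, 0] (not full yet)
step 4: append 8 -> window=[21, 0, 0, 8] (not full yet)
step 5: append 7 -> window=[21, 0, 0, 8, 7] -> max=21
step 6: append 17 -> window=[0, 0, 8, 7, 17] -> max=17
step 7: append 3 -> window=[0, 8, 7, 17, 3] -> max=17
step 8: append 2 -> window=[8, 7, 17, 3, 2] -> max=17
step 9: append 11 -> window=[7, 17, 3, 2, 11] -> max=17
step 10: append 12 -> window=[17, 3, 2, 11, 12] -> max=17
step 11: append 8 -> window=[3, 2, 11, 12, 8] -> max=12
step 12: append 21 -> window=[2, 11, 12, 8, 21] -> max=21
step 13: append 1 -> window=[11, 12, 8, 21, 1] -> max=21
step 14: append 15 -> window=[12, 8, 21, 1, 15] -> max=21
step 15: append 4 -> window=[8, 21, 1, 15, 4] -> max=21
Recorded maximums: 21 17 17 17 17 17 12 21 21 21 21
Changes between consecutive maximums: 3

Answer: 3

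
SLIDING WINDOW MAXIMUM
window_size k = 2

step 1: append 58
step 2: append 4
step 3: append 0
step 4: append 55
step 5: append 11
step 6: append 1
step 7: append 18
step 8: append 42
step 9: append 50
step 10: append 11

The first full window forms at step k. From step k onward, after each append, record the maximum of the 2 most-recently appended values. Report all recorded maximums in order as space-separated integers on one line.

step 1: append 58 -> window=[58] (not full yet)
step 2: append 4 -> window=[58, 4] -> max=58
step 3: append 0 -> window=[4, 0] -> max=4
step 4: append 55 -> window=[0, 55] -> max=55
step 5: append 11 -> window=[55, 11] -> max=55
step 6: append 1 -> window=[11, 1] -> max=11
step 7: append 18 -> window=[1, 18] -> max=18
step 8: append 42 -> window=[18, 42] -> max=42
step 9: append 50 -> window=[42, 50] -> max=50
step 10: append 11 -> window=[50, 11] -> max=50

Answer: 58 4 55 55 11 18 42 50 50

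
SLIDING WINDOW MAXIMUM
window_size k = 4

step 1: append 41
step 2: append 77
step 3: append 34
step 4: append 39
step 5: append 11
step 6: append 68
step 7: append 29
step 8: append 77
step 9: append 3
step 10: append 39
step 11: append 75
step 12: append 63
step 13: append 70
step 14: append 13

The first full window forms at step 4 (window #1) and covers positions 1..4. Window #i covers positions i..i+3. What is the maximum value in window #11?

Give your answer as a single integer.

Answer: 75

Derivation:
step 1: append 41 -> window=[41] (not full yet)
step 2: append 77 -> window=[41, 77] (not full yet)
step 3: append 34 -> window=[41, 77, 34] (not full yet)
step 4: append 39 -> window=[41, 77, 34, 39] -> max=77
step 5: append 11 -> window=[77, 34, 39, 11] -> max=77
step 6: append 68 -> window=[34, 39, 11, 68] -> max=68
step 7: append 29 -> window=[39, 11, 68, 29] -> max=68
step 8: append 77 -> window=[11, 68, 29, 77] -> max=77
step 9: append 3 -> window=[68, 29, 77, 3] -> max=77
step 10: append 39 -> window=[29, 77, 3, 39] -> max=77
step 11: append 75 -> window=[77, 3, 39, 75] -> max=77
step 12: append 63 -> window=[3, 39, 75, 63] -> max=75
step 13: append 70 -> window=[39, 75, 63, 70] -> max=75
step 14: append 13 -> window=[75, 63, 70, 13] -> max=75
Window #11 max = 75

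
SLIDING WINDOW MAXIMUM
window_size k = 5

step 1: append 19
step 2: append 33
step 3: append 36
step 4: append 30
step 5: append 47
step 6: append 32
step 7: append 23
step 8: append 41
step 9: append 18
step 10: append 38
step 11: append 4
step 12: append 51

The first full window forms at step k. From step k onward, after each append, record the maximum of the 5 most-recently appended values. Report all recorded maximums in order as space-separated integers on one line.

Answer: 47 47 47 47 47 41 41 51

Derivation:
step 1: append 19 -> window=[19] (not full yet)
step 2: append 33 -> window=[19, 33] (not full yet)
step 3: append 36 -> window=[19, 33, 36] (not full yet)
step 4: append 30 -> window=[19, 33, 36, 30] (not full yet)
step 5: append 47 -> window=[19, 33, 36, 30, 47] -> max=47
step 6: append 32 -> window=[33, 36, 30, 47, 32] -> max=47
step 7: append 23 -> window=[36, 30, 47, 32, 23] -> max=47
step 8: append 41 -> window=[30, 47, 32, 23, 41] -> max=47
step 9: append 18 -> window=[47, 32, 23, 41, 18] -> max=47
step 10: append 38 -> window=[32, 23, 41, 18, 38] -> max=41
step 11: append 4 -> window=[23, 41, 18, 38, 4] -> max=41
step 12: append 51 -> window=[41, 18, 38, 4, 51] -> max=51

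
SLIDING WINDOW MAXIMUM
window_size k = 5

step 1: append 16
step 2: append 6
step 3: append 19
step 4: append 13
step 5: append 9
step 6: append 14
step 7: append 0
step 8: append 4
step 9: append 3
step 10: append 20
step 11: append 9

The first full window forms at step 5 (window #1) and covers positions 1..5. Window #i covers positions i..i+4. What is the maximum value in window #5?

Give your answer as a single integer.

step 1: append 16 -> window=[16] (not full yet)
step 2: append 6 -> window=[16, 6] (not full yet)
step 3: append 19 -> window=[16, 6, 19] (not full yet)
step 4: append 13 -> window=[16, 6, 19, 13] (not full yet)
step 5: append 9 -> window=[16, 6, 19, 13, 9] -> max=19
step 6: append 14 -> window=[6, 19, 13, 9, 14] -> max=19
step 7: append 0 -> window=[19, 13, 9, 14, 0] -> max=19
step 8: append 4 -> window=[13, 9, 14, 0, 4] -> max=14
step 9: append 3 -> window=[9, 14, 0, 4, 3] -> max=14
Window #5 max = 14

Answer: 14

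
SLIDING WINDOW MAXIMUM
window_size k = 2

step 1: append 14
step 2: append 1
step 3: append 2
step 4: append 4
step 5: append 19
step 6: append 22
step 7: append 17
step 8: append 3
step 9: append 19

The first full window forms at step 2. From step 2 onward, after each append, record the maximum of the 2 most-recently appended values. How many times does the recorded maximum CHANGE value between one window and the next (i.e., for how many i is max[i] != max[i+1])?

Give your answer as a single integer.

Answer: 6

Derivation:
step 1: append 14 -> window=[14] (not full yet)
step 2: append 1 -> window=[14, 1] -> max=14
step 3: append 2 -> window=[1, 2] -> max=2
step 4: append 4 -> window=[2, 4] -> max=4
step 5: append 19 -> window=[4, 19] -> max=19
step 6: append 22 -> window=[19, 22] -> max=22
step 7: append 17 -> window=[22, 17] -> max=22
step 8: append 3 -> window=[17, 3] -> max=17
step 9: append 19 -> window=[3, 19] -> max=19
Recorded maximums: 14 2 4 19 22 22 17 19
Changes between consecutive maximums: 6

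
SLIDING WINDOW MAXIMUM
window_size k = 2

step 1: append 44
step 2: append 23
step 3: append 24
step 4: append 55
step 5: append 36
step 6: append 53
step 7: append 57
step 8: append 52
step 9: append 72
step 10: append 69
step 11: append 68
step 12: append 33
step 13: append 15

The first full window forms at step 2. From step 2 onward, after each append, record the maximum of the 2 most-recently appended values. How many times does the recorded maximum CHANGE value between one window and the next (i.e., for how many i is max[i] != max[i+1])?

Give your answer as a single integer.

step 1: append 44 -> window=[44] (not full yet)
step 2: append 23 -> window=[44, 23] -> max=44
step 3: append 24 -> window=[23, 24] -> max=24
step 4: append 55 -> window=[24, 55] -> max=55
step 5: append 36 -> window=[55, 36] -> max=55
step 6: append 53 -> window=[36, 53] -> max=53
step 7: append 57 -> window=[53, 57] -> max=57
step 8: append 52 -> window=[57, 52] -> max=57
step 9: append 72 -> window=[52, 72] -> max=72
step 10: append 69 -> window=[72, 69] -> max=72
step 11: append 68 -> window=[69, 68] -> max=69
step 12: append 33 -> window=[68, 33] -> max=68
step 13: append 15 -> window=[33, 15] -> max=33
Recorded maximums: 44 24 55 55 53 57 57 72 72 69 68 33
Changes between consecutive maximums: 8

Answer: 8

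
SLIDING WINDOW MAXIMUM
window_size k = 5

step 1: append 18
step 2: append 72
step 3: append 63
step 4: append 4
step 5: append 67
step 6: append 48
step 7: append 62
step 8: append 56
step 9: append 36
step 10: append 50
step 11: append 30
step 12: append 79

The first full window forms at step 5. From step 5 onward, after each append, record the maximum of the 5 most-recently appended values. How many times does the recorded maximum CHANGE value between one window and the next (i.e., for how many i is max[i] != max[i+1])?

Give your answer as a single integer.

Answer: 3

Derivation:
step 1: append 18 -> window=[18] (not full yet)
step 2: append 72 -> window=[18, 72] (not full yet)
step 3: append 63 -> window=[18, 72, 63] (not full yet)
step 4: append 4 -> window=[18, 72, 63, 4] (not full yet)
step 5: append 67 -> window=[18, 72, 63, 4, 67] -> max=72
step 6: append 48 -> window=[72, 63, 4, 67, 48] -> max=72
step 7: append 62 -> window=[63, 4, 67, 48, 62] -> max=67
step 8: append 56 -> window=[4, 67, 48, 62, 56] -> max=67
step 9: append 36 -> window=[67, 48, 62, 56, 36] -> max=67
step 10: append 50 -> window=[48, 62, 56, 36, 50] -> max=62
step 11: append 30 -> window=[62, 56, 36, 50, 30] -> max=62
step 12: append 79 -> window=[56, 36, 50, 30, 79] -> max=79
Recorded maximums: 72 72 67 67 67 62 62 79
Changes between consecutive maximums: 3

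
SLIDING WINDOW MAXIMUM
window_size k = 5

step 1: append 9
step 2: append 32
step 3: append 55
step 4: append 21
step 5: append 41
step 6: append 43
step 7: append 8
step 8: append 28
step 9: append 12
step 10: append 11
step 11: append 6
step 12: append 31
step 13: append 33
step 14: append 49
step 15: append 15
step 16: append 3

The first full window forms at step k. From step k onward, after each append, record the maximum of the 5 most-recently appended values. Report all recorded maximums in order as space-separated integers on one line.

step 1: append 9 -> window=[9] (not full yet)
step 2: append 32 -> window=[9, 32] (not full yet)
step 3: append 55 -> window=[9, 32, 55] (not full yet)
step 4: append 21 -> window=[9, 32, 55, 21] (not full yet)
step 5: append 41 -> window=[9, 32, 55, 21, 41] -> max=55
step 6: append 43 -> window=[32, 55, 21, 41, 43] -> max=55
step 7: append 8 -> window=[55, 21, 41, 43, 8] -> max=55
step 8: append 28 -> window=[21, 41, 43, 8, 28] -> max=43
step 9: append 12 -> window=[41, 43, 8, 28, 12] -> max=43
step 10: append 11 -> window=[43, 8, 28, 12, 11] -> max=43
step 11: append 6 -> window=[8, 28, 12, 11, 6] -> max=28
step 12: append 31 -> window=[28, 12, 11, 6, 31] -> max=31
step 13: append 33 -> window=[12, 11, 6, 31, 33] -> max=33
step 14: append 49 -> window=[11, 6, 31, 33, 49] -> max=49
step 15: append 15 -> window=[6, 31, 33, 49, 15] -> max=49
step 16: append 3 -> window=[31, 33, 49, 15, 3] -> max=49

Answer: 55 55 55 43 43 43 28 31 33 49 49 49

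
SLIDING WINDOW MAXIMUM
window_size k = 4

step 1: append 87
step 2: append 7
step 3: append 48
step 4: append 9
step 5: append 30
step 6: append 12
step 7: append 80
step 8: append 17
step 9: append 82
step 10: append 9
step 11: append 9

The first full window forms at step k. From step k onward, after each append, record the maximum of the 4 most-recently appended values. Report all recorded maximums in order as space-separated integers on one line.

Answer: 87 48 48 80 80 82 82 82

Derivation:
step 1: append 87 -> window=[87] (not full yet)
step 2: append 7 -> window=[87, 7] (not full yet)
step 3: append 48 -> window=[87, 7, 48] (not full yet)
step 4: append 9 -> window=[87, 7, 48, 9] -> max=87
step 5: append 30 -> window=[7, 48, 9, 30] -> max=48
step 6: append 12 -> window=[48, 9, 30, 12] -> max=48
step 7: append 80 -> window=[9, 30, 12, 80] -> max=80
step 8: append 17 -> window=[30, 12, 80, 17] -> max=80
step 9: append 82 -> window=[12, 80, 17, 82] -> max=82
step 10: append 9 -> window=[80, 17, 82, 9] -> max=82
step 11: append 9 -> window=[17, 82, 9, 9] -> max=82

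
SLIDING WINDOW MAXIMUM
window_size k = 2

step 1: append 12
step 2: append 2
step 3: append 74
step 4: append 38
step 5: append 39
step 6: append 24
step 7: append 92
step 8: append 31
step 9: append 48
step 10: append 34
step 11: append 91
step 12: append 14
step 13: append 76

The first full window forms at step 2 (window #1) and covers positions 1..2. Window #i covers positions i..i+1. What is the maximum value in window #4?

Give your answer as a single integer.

Answer: 39

Derivation:
step 1: append 12 -> window=[12] (not full yet)
step 2: append 2 -> window=[12, 2] -> max=12
step 3: append 74 -> window=[2, 74] -> max=74
step 4: append 38 -> window=[74, 38] -> max=74
step 5: append 39 -> window=[38, 39] -> max=39
Window #4 max = 39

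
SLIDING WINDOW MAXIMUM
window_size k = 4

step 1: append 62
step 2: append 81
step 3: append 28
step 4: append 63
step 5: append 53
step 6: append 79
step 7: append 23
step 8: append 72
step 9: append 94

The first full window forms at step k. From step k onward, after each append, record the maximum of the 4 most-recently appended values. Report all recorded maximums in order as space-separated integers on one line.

Answer: 81 81 79 79 79 94

Derivation:
step 1: append 62 -> window=[62] (not full yet)
step 2: append 81 -> window=[62, 81] (not full yet)
step 3: append 28 -> window=[62, 81, 28] (not full yet)
step 4: append 63 -> window=[62, 81, 28, 63] -> max=81
step 5: append 53 -> window=[81, 28, 63, 53] -> max=81
step 6: append 79 -> window=[28, 63, 53, 79] -> max=79
step 7: append 23 -> window=[63, 53, 79, 23] -> max=79
step 8: append 72 -> window=[53, 79, 23, 72] -> max=79
step 9: append 94 -> window=[79, 23, 72, 94] -> max=94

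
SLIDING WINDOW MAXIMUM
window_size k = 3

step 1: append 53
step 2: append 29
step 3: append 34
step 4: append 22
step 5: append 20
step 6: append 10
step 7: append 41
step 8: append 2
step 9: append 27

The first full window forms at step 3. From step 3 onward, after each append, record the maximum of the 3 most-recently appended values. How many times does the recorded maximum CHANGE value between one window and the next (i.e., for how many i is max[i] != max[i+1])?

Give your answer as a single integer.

step 1: append 53 -> window=[53] (not full yet)
step 2: append 29 -> window=[53, 29] (not full yet)
step 3: append 34 -> window=[53, 29, 34] -> max=53
step 4: append 22 -> window=[29, 34, 22] -> max=34
step 5: append 20 -> window=[34, 22, 20] -> max=34
step 6: append 10 -> window=[22, 20, 10] -> max=22
step 7: append 41 -> window=[20, 10, 41] -> max=41
step 8: append 2 -> window=[10, 41, 2] -> max=41
step 9: append 27 -> window=[41, 2, 27] -> max=41
Recorded maximums: 53 34 34 22 41 41 41
Changes between consecutive maximums: 3

Answer: 3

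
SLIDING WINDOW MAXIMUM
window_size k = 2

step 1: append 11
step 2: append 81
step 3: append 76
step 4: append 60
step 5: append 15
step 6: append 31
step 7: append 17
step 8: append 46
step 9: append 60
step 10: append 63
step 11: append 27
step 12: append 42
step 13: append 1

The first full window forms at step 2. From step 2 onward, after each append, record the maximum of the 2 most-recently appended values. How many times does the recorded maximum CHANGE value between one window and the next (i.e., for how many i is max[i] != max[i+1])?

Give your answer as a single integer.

Answer: 7

Derivation:
step 1: append 11 -> window=[11] (not full yet)
step 2: append 81 -> window=[11, 81] -> max=81
step 3: append 76 -> window=[81, 76] -> max=81
step 4: append 60 -> window=[76, 60] -> max=76
step 5: append 15 -> window=[60, 15] -> max=60
step 6: append 31 -> window=[15, 31] -> max=31
step 7: append 17 -> window=[31, 17] -> max=31
step 8: append 46 -> window=[17, 46] -> max=46
step 9: append 60 -> window=[46, 60] -> max=60
step 10: append 63 -> window=[60, 63] -> max=63
step 11: append 27 -> window=[63, 27] -> max=63
step 12: append 42 -> window=[27, 42] -> max=42
step 13: append 1 -> window=[42, 1] -> max=42
Recorded maximums: 81 81 76 60 31 31 46 60 63 63 42 42
Changes between consecutive maximums: 7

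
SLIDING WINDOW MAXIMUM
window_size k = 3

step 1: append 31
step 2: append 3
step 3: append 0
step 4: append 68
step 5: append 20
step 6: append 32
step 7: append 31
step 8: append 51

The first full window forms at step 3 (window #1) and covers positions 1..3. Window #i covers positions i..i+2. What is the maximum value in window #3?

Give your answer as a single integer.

step 1: append 31 -> window=[31] (not full yet)
step 2: append 3 -> window=[31, 3] (not full yet)
step 3: append 0 -> window=[31, 3, 0] -> max=31
step 4: append 68 -> window=[3, 0, 68] -> max=68
step 5: append 20 -> window=[0, 68, 20] -> max=68
Window #3 max = 68

Answer: 68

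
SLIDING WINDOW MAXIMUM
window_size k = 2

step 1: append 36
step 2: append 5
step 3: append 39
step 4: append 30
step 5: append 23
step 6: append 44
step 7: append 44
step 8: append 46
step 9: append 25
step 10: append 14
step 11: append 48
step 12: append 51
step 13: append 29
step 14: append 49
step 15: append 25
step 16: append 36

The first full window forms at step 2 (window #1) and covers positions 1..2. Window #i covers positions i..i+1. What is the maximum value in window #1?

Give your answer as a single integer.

Answer: 36

Derivation:
step 1: append 36 -> window=[36] (not full yet)
step 2: append 5 -> window=[36, 5] -> max=36
Window #1 max = 36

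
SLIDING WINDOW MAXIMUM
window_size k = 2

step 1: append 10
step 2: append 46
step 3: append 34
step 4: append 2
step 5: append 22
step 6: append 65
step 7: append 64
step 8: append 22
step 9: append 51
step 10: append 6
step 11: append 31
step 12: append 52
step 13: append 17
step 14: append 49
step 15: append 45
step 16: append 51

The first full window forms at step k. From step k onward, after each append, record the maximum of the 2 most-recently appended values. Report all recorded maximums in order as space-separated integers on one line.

Answer: 46 46 34 22 65 65 64 51 51 31 52 52 49 49 51

Derivation:
step 1: append 10 -> window=[10] (not full yet)
step 2: append 46 -> window=[10, 46] -> max=46
step 3: append 34 -> window=[46, 34] -> max=46
step 4: append 2 -> window=[34, 2] -> max=34
step 5: append 22 -> window=[2, 22] -> max=22
step 6: append 65 -> window=[22, 65] -> max=65
step 7: append 64 -> window=[65, 64] -> max=65
step 8: append 22 -> window=[64, 22] -> max=64
step 9: append 51 -> window=[22, 51] -> max=51
step 10: append 6 -> window=[51, 6] -> max=51
step 11: append 31 -> window=[6, 31] -> max=31
step 12: append 52 -> window=[31, 52] -> max=52
step 13: append 17 -> window=[52, 17] -> max=52
step 14: append 49 -> window=[17, 49] -> max=49
step 15: append 45 -> window=[49, 45] -> max=49
step 16: append 51 -> window=[45, 51] -> max=51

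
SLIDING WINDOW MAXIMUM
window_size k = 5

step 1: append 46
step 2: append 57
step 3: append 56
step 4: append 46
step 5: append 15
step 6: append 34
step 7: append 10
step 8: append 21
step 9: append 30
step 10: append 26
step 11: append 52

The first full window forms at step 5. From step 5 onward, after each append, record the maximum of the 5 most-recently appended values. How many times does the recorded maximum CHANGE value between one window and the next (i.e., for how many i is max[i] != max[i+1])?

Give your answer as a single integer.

Answer: 4

Derivation:
step 1: append 46 -> window=[46] (not full yet)
step 2: append 57 -> window=[46, 57] (not full yet)
step 3: append 56 -> window=[46, 57, 56] (not full yet)
step 4: append 46 -> window=[46, 57, 56, 46] (not full yet)
step 5: append 15 -> window=[46, 57, 56, 46, 15] -> max=57
step 6: append 34 -> window=[57, 56, 46, 15, 34] -> max=57
step 7: append 10 -> window=[56, 46, 15, 34, 10] -> max=56
step 8: append 21 -> window=[46, 15, 34, 10, 21] -> max=46
step 9: append 30 -> window=[15, 34, 10, 21, 30] -> max=34
step 10: append 26 -> window=[34, 10, 21, 30, 26] -> max=34
step 11: append 52 -> window=[10, 21, 30, 26, 52] -> max=52
Recorded maximums: 57 57 56 46 34 34 52
Changes between consecutive maximums: 4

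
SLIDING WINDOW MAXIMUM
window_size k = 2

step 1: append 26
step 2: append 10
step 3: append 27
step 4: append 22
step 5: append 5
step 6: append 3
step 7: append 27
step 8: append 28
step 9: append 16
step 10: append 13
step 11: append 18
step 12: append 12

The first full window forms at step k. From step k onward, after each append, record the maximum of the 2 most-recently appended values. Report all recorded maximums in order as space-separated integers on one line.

Answer: 26 27 27 22 5 27 28 28 16 18 18

Derivation:
step 1: append 26 -> window=[26] (not full yet)
step 2: append 10 -> window=[26, 10] -> max=26
step 3: append 27 -> window=[10, 27] -> max=27
step 4: append 22 -> window=[27, 22] -> max=27
step 5: append 5 -> window=[22, 5] -> max=22
step 6: append 3 -> window=[5, 3] -> max=5
step 7: append 27 -> window=[3, 27] -> max=27
step 8: append 28 -> window=[27, 28] -> max=28
step 9: append 16 -> window=[28, 16] -> max=28
step 10: append 13 -> window=[16, 13] -> max=16
step 11: append 18 -> window=[13, 18] -> max=18
step 12: append 12 -> window=[18, 12] -> max=18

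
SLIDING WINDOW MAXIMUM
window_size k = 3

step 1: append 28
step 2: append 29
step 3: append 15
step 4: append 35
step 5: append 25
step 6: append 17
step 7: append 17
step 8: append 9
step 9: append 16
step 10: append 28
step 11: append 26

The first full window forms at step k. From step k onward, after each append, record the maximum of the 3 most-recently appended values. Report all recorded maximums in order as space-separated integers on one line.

step 1: append 28 -> window=[28] (not full yet)
step 2: append 29 -> window=[28, 29] (not full yet)
step 3: append 15 -> window=[28, 29, 15] -> max=29
step 4: append 35 -> window=[29, 15, 35] -> max=35
step 5: append 25 -> window=[15, 35, 25] -> max=35
step 6: append 17 -> window=[35, 25, 17] -> max=35
step 7: append 17 -> window=[25, 17, 17] -> max=25
step 8: append 9 -> window=[17, 17, 9] -> max=17
step 9: append 16 -> window=[17, 9, 16] -> max=17
step 10: append 28 -> window=[9, 16, 28] -> max=28
step 11: append 26 -> window=[16, 28, 26] -> max=28

Answer: 29 35 35 35 25 17 17 28 28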